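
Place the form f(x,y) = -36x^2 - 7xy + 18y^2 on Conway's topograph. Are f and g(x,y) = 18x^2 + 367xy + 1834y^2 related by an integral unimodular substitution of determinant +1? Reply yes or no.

D₁ = 2641, D₂ = 2641
river cycle of f (length 82): (18, 43, -11), (-11, 45, 14), (14, 39, -20), (-20, 41, 12), (12, 31, -35), (-35, 39, 8), (8, 41, -30), (-30, 19, 19), (19, 19, -30), (-30, 41, 8), … (72 more)
river cycle of g (length 82): (18, 43, -11), (-11, 45, 14), (14, 39, -20), (-20, 41, 12), (12, 31, -35), (-35, 39, 8), (8, 41, -30), (-30, 19, 19), (19, 19, -30), (-30, 41, 8), … (72 more)
cycles coincide ⇒ equivalent

yes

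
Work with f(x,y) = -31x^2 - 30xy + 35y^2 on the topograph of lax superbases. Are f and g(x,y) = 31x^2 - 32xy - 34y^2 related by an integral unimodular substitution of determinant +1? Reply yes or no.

D₁ = 5240, D₂ = 5240
river cycle of f (length 18): (35, 30, -31), (-31, 32, 34), (34, 36, -29), (-29, 22, 41), (41, 60, -10), (-10, 60, 41), (41, 22, -29), (-29, 36, 34), (34, 32, -31), (-31, 30, 35), … (8 more)
river cycle of g (length 18): (-34, 32, 31), (31, 30, -35), (-35, 40, 26), (26, 64, -11), (-11, 68, 14), (14, 72, -1), (-1, 72, 14), (14, 68, -11), (-11, 64, 26), (26, 40, -35), … (8 more)
cycles differ ⇒ inequivalent

no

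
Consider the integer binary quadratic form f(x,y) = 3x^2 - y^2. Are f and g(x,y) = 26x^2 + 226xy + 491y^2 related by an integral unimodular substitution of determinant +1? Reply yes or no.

D₁ = 12, D₂ = 12
river cycle of f (length 2): (-1, 2, 2), (2, 2, -1)
river cycle of g (length 2): (-1, 2, 2), (2, 2, -1)
cycles coincide ⇒ equivalent

yes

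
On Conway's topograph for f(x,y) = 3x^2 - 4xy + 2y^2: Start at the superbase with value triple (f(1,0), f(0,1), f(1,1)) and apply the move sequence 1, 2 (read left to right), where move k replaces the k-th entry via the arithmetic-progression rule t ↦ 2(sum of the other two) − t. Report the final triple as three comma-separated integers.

start (3,2,1) = (f(1,0),f(0,1),f(1,1))
replace slot 1: 2·(2+1) − 3 = 3 → (3,2,1)
replace slot 2: 2·(3+1) − 2 = 6 → (3,6,1)

3,6,1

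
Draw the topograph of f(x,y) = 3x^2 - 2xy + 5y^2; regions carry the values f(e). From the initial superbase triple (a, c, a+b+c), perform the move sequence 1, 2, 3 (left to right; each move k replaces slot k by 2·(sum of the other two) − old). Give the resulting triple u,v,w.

start (3,5,6) = (f(1,0),f(0,1),f(1,1))
replace slot 1: 2·(5+6) − 3 = 19 → (19,5,6)
replace slot 2: 2·(19+6) − 5 = 45 → (19,45,6)
replace slot 3: 2·(19+45) − 6 = 122 → (19,45,122)

19,45,122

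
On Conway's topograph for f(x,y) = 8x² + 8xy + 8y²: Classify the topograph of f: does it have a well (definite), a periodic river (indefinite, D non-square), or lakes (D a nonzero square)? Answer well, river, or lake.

D = b²−4ac = 8² − 4·8·8 = -192
D < 0 ⇒ definite ⇒ every region one sign ⇒ single well

well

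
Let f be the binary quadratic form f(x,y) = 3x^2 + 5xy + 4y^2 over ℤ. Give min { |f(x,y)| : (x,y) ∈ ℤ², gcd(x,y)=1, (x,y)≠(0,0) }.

translate: b→-1 (≡5 mod 6), so (3,5,4)→(3,-1,2)
flip: (3,-1,2)→(2,1,3)
reduced (well bottom): (2,1,3) with a≤c, −a<b≤a
well minimum = a = 2

2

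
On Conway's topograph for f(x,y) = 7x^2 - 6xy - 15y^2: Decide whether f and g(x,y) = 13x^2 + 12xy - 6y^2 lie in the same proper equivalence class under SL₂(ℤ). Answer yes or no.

D₁ = 456, D₂ = 456
river cycle of f (length 6): (7, 8, -14), (-14, 20, 1), (1, 20, -14), (-14, 8, 7), (7, 20, -2), (-2, 20, 7)
river cycle of g (length 10): (-6, 12, 13), (13, 14, -5), (-5, 16, 10), (10, 4, -11), (-11, 18, 3), (3, 18, -11), (-11, 4, 10), (10, 16, -5), (-5, 14, 13), (13, 12, -6)
cycles differ ⇒ inequivalent

no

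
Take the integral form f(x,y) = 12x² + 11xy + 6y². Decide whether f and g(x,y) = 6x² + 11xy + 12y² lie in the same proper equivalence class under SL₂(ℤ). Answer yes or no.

D₁ = -167, D₂ = -167
f: flip: (12,11,6)→(6,-11,12)
f: translate: b→1 (≡-11 mod 12), so (6,-11,12)→(6,1,7)
f: reduced (well bottom): (6,1,7) with a≤c, −a<b≤a
g: translate: b→-1 (≡11 mod 12), so (6,11,12)→(6,-1,7)
g: reduced (well bottom): (6,-1,7) with a≤c, −a<b≤a
reduced forms (6, 1, 7) vs (6, -1, 7) ⇒ inequivalent

no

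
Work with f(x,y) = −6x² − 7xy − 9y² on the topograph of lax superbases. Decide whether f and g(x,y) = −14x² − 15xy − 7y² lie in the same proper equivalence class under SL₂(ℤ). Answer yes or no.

D₁ = -167, D₂ = -167
f is negative-definite; reduce −f:
−f: translate: b→-5 (≡7 mod 12), so (6,7,9)→(6,-5,8)
−f: reduced (well bottom): (6,-5,8) with a≤c, −a<b≤a
flip sign back: reduced form of f is (-6,5,-8)
g is negative-definite; reduce −g:
−g: translate: b→-13 (≡15 mod 28), so (14,15,7)→(14,-13,6)
−g: flip: (14,-13,6)→(6,13,14)
−g: translate: b→1 (≡13 mod 12), so (6,13,14)→(6,1,7)
−g: reduced (well bottom): (6,1,7) with a≤c, −a<b≤a
flip sign back: reduced form of g is (-6,-1,-7)
reduced forms (-6, 5, -8) vs (-6, -1, -7) ⇒ inequivalent

no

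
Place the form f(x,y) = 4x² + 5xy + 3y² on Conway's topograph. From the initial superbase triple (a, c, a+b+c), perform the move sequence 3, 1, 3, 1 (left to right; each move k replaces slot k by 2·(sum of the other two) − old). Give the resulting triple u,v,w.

start (4,3,12) = (f(1,0),f(0,1),f(1,1))
replace slot 3: 2·(4+3) − 12 = 2 → (4,3,2)
replace slot 1: 2·(3+2) − 4 = 6 → (6,3,2)
replace slot 3: 2·(6+3) − 2 = 16 → (6,3,16)
replace slot 1: 2·(3+16) − 6 = 32 → (32,3,16)

32,3,16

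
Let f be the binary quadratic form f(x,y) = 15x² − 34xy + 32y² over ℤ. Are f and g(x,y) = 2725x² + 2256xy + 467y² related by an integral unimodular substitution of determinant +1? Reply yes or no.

D₁ = -764, D₂ = -764
f: translate: b→-4 (≡-34 mod 30), so (15,-34,32)→(15,-4,13)
f: flip: (15,-4,13)→(13,4,15)
f: reduced (well bottom): (13,4,15) with a≤c, −a<b≤a
g: flip: (2725,2256,467)→(467,-2256,2725)
g: translate: b→-388 (≡-2256 mod 934), so (467,-2256,2725)→(467,-388,81)
g: flip: (467,-388,81)→(81,388,467)
g: translate: b→64 (≡388 mod 162), so (81,388,467)→(81,64,15)
g: flip: (81,64,15)→(15,-64,81)
g: translate: b→-4 (≡-64 mod 30), so (15,-64,81)→(15,-4,13)
g: flip: (15,-4,13)→(13,4,15)
g: reduced (well bottom): (13,4,15) with a≤c, −a<b≤a
reduced forms (13, 4, 15) vs (13, 4, 15) ⇒ equivalent

yes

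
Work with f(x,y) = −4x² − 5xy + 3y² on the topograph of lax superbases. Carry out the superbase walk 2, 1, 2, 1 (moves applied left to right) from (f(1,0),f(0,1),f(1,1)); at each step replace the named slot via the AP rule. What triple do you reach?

start (-4,3,-6) = (f(1,0),f(0,1),f(1,1))
replace slot 2: 2·((-4)+(-6)) − 3 = -23 → (-4,-23,-6)
replace slot 1: 2·((-23)+(-6)) − (-4) = -54 → (-54,-23,-6)
replace slot 2: 2·((-54)+(-6)) − (-23) = -97 → (-54,-97,-6)
replace slot 1: 2·((-97)+(-6)) − (-54) = -152 → (-152,-97,-6)

-152,-97,-6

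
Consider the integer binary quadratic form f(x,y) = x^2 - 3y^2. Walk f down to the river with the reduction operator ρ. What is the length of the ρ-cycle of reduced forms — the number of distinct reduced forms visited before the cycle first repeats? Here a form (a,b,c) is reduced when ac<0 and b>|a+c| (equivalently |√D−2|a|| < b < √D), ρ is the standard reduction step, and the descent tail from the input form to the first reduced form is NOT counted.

D = 12, ⌊√D⌋ = 3
descent: ρ → (-3,0,1)
descent: ρ → (1,2,-2)  [lands on river]
river: ρ → (-2,2,1)
ρ-cycle length = 2 (tail of 2 descent steps not counted)

2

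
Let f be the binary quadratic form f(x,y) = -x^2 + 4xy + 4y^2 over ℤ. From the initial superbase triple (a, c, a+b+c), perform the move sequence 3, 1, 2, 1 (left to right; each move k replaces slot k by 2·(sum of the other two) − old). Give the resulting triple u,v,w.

start (-1,4,7) = (f(1,0),f(0,1),f(1,1))
replace slot 3: 2·((-1)+4) − 7 = -1 → (-1,4,-1)
replace slot 1: 2·(4+(-1)) − (-1) = 7 → (7,4,-1)
replace slot 2: 2·(7+(-1)) − 4 = 8 → (7,8,-1)
replace slot 1: 2·(8+(-1)) − 7 = 7 → (7,8,-1)

7,8,-1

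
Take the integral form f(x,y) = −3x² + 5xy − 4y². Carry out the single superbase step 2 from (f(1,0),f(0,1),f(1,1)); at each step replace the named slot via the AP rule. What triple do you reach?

start (-3,-4,-2) = (f(1,0),f(0,1),f(1,1))
replace slot 2: 2·((-3)+(-2)) − (-4) = -6 → (-3,-6,-2)

-3,-6,-2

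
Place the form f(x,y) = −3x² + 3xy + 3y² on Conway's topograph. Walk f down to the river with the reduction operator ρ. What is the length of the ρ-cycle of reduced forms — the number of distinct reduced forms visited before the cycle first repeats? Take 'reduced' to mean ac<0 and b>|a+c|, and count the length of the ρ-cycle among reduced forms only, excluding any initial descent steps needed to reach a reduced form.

D = 45, ⌊√D⌋ = 6
river: ρ → (3,3,-3)
river: ρ → (-3,3,3)
ρ-cycle length = 2 (tail of 0 descent steps not counted)

2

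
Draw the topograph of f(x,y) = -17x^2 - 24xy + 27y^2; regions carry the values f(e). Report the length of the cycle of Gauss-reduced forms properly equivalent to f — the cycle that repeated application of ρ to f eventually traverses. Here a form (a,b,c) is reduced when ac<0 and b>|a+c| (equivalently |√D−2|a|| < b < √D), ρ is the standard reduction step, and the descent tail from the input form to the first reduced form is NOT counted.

D = 2412, ⌊√D⌋ = 49
descent: ρ → (27,24,-17)  [lands on river]
river: ρ → (-17,44,7)
river: ρ → (7,40,-29)
river: ρ → (-29,18,18)
river: ρ → (18,18,-29)
river: ρ → (-29,40,7)
river: ρ → (7,44,-17)
river: ρ → (-17,24,27)
river: ρ → (27,30,-14)
river: ρ → (-14,26,31)
river: ρ → (31,36,-9)
river: ρ → (-9,36,31)
river: ρ → (31,26,-14)
river: ρ → (-14,30,27)
ρ-cycle length = 14 (tail of 1 descent step not counted)

14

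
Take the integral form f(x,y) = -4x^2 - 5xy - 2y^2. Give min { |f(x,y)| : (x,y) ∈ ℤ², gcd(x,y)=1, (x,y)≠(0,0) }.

translate: b→-3 (≡5 mod 8), so (4,5,2)→(4,-3,1)
flip: (4,-3,1)→(1,3,4)
translate: b→1 (≡3 mod 2), so (1,3,4)→(1,1,2)
reduced (well bottom): (1,1,2) with a≤c, −a<b≤a
well minimum |f| = |-1| = 1 (negative-definite)

1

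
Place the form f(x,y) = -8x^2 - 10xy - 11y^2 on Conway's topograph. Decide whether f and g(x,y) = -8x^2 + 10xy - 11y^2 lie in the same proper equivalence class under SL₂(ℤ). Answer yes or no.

D₁ = -252, D₂ = -252
f is negative-definite; reduce −f:
−f: translate: b→-6 (≡10 mod 16), so (8,10,11)→(8,-6,9)
−f: reduced (well bottom): (8,-6,9) with a≤c, −a<b≤a
flip sign back: reduced form of f is (-8,6,-9)
g is negative-definite; reduce −g:
−g: translate: b→6 (≡-10 mod 16), so (8,-10,11)→(8,6,9)
−g: reduced (well bottom): (8,6,9) with a≤c, −a<b≤a
flip sign back: reduced form of g is (-8,-6,-9)
reduced forms (-8, 6, -9) vs (-8, -6, -9) ⇒ inequivalent

no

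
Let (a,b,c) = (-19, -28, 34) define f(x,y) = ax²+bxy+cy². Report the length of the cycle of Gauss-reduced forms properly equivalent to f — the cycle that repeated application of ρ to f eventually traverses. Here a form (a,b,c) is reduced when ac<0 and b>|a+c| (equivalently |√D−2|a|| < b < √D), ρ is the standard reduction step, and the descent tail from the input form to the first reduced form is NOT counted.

D = 3368, ⌊√D⌋ = 58
descent: ρ → (34,28,-19)  [lands on river]
river: ρ → (-19,48,14)
river: ρ → (14,36,-37)
river: ρ → (-37,38,13)
river: ρ → (13,40,-34)
river: ρ → (-34,28,19)
river: ρ → (19,48,-14)
river: ρ → (-14,36,37)
river: ρ → (37,38,-13)
river: ρ → (-13,40,34)
ρ-cycle length = 10 (tail of 1 descent step not counted)

10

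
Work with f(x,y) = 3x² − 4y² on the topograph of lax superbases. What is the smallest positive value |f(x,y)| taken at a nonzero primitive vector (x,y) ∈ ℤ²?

descent: ρ → (-4,0,3)
descent: ρ → (3,6,-1)  [lands on river]
river: ρ → (-1,6,3)
closes: descent 2, river 2
min |a| on river = 1

1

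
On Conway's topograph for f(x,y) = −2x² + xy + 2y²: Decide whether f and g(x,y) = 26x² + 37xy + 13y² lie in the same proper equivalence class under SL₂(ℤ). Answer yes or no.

D₁ = 17, D₂ = 17
river cycle of f (length 6): (2, 3, -1), (-1, 3, 2), (2, 1, -2), (-2, 3, 1), (1, 3, -2), (-2, 1, 2)
river cycle of g (length 6): (2, 3, -1), (-1, 3, 2), (2, 1, -2), (-2, 3, 1), (1, 3, -2), (-2, 1, 2)
cycles coincide ⇒ equivalent

yes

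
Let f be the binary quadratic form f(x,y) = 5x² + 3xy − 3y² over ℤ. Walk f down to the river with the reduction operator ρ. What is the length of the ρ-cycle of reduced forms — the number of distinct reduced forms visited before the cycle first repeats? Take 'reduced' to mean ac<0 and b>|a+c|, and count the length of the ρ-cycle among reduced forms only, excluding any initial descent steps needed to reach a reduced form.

D = 69, ⌊√D⌋ = 8
river: ρ → (-3,3,5)
river: ρ → (5,7,-1)
river: ρ → (-1,7,5)
river: ρ → (5,3,-3)
ρ-cycle length = 4 (tail of 0 descent steps not counted)

4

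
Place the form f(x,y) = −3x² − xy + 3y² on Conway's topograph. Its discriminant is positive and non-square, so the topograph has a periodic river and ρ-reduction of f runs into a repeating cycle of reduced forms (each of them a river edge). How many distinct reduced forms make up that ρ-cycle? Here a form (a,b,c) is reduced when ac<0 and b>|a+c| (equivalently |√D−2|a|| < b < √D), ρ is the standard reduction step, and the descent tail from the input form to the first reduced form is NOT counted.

D = 37, ⌊√D⌋ = 6
descent: ρ → (3,1,-3)  [lands on river]
river: ρ → (-3,5,1)
river: ρ → (1,5,-3)
river: ρ → (-3,1,3)
river: ρ → (3,5,-1)
river: ρ → (-1,5,3)
ρ-cycle length = 6 (tail of 1 descent step not counted)

6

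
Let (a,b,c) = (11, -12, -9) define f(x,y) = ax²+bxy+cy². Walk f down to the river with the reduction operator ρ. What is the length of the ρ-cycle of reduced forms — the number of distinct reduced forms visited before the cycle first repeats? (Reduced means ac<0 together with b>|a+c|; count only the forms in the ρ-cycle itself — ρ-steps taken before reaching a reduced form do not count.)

D = 540, ⌊√D⌋ = 23
descent: ρ → (-9,12,11)  [lands on river]
river: ρ → (11,10,-10)
river: ρ → (-10,10,11)
river: ρ → (11,12,-9)
river: ρ → (-9,6,14)
river: ρ → (14,22,-1)
river: ρ → (-1,22,14)
river: ρ → (14,6,-9)
ρ-cycle length = 8 (tail of 1 descent step not counted)

8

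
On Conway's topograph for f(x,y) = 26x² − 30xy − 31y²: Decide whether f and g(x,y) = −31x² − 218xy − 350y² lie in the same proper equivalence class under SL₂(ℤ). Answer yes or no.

D₁ = 4124, D₂ = 4124
river cycle of f (length 28): (-31, 30, 26), (26, 22, -35), (-35, 48, 13), (13, 56, -19), (-19, 58, 10), (10, 62, -7), (-7, 64, 1), (1, 64, -7), (-7, 62, 10), (10, 58, -19), … (18 more)
river cycle of g (length 28): (-31, 30, 26), (26, 22, -35), (-35, 48, 13), (13, 56, -19), (-19, 58, 10), (10, 62, -7), (-7, 64, 1), (1, 64, -7), (-7, 62, 10), (10, 58, -19), … (18 more)
cycles coincide ⇒ equivalent

yes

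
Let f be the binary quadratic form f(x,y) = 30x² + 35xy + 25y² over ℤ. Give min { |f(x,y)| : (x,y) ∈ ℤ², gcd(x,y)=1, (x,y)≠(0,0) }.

translate: b→-25 (≡35 mod 60), so (30,35,25)→(30,-25,20)
flip: (30,-25,20)→(20,25,30)
translate: b→-15 (≡25 mod 40), so (20,25,30)→(20,-15,25)
reduced (well bottom): (20,-15,25) with a≤c, −a<b≤a
well minimum = a = 20

20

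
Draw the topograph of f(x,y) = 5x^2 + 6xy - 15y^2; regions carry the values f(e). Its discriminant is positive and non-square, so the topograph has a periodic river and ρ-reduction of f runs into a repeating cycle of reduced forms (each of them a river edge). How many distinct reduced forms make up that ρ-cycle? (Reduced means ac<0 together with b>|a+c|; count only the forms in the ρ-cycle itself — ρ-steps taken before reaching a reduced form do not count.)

D = 336, ⌊√D⌋ = 18
descent: ρ → (-15,-6,5)
descent: ρ → (5,16,-4)  [lands on river]
river: ρ → (-4,16,5)
river: ρ → (5,14,-7)
river: ρ → (-7,14,5)
ρ-cycle length = 4 (tail of 2 descent steps not counted)

4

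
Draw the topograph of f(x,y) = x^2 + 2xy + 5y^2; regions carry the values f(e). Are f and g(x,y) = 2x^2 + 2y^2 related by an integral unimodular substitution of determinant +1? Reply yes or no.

D₁ = -16, D₂ = -16
f: translate: b→0 (≡2 mod 2), so (1,2,5)→(1,0,4)
f: reduced (well bottom): (1,0,4) with a≤c, −a<b≤a
g: reduced (well bottom): (2,0,2) with a≤c, −a<b≤a
reduced forms (1, 0, 4) vs (2, 0, 2) ⇒ inequivalent

no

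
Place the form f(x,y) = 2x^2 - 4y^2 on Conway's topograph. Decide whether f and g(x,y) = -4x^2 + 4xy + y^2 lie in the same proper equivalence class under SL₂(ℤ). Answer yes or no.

D₁ = 32, D₂ = 32
river cycle of f (length 2): (2, 4, -2), (-2, 4, 2)
river cycle of g (length 2): (1, 4, -4), (-4, 4, 1)
cycles differ ⇒ inequivalent

no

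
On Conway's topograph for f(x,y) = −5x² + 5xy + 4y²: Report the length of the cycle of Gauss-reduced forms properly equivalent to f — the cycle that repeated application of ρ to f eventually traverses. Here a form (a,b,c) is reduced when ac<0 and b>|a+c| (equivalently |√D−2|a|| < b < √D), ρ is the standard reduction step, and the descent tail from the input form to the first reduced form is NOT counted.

D = 105, ⌊√D⌋ = 10
river: ρ → (4,3,-6)
river: ρ → (-6,9,1)
river: ρ → (1,9,-6)
river: ρ → (-6,3,4)
river: ρ → (4,5,-5)
river: ρ → (-5,5,4)
ρ-cycle length = 6 (tail of 0 descent steps not counted)

6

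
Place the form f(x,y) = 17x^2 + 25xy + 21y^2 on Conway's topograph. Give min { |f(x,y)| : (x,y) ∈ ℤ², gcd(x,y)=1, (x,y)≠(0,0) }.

translate: b→-9 (≡25 mod 34), so (17,25,21)→(17,-9,13)
flip: (17,-9,13)→(13,9,17)
reduced (well bottom): (13,9,17) with a≤c, −a<b≤a
well minimum = a = 13

13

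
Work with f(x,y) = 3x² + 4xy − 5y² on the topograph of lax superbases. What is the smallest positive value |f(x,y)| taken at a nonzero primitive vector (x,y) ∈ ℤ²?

river: ρ → (-5,6,2)
river: ρ → (2,6,-5)
river: ρ → (-5,4,3)
river: ρ → (3,8,-1)
river: ρ → (-1,8,3)
river: ρ → (3,4,-5)
closes: descent 0, river 6
min |a| on river = 1

1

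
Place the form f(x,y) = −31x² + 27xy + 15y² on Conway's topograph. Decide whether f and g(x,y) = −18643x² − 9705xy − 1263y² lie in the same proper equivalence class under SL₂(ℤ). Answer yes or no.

D₁ = 2589, D₂ = 2589
river cycle of f (length 8): (15, 33, -25), (-25, 17, 23), (23, 29, -19), (-19, 47, 5), (5, 43, -37), (-37, 31, 11), (11, 35, -31), (-31, 27, 15)
river cycle of g (length 8): (-31, 27, 15), (15, 33, -25), (-25, 17, 23), (23, 29, -19), (-19, 47, 5), (5, 43, -37), (-37, 31, 11), (11, 35, -31)
cycles coincide ⇒ equivalent

yes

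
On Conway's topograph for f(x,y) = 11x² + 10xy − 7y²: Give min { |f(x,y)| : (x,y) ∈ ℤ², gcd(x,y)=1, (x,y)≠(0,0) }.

river: ρ → (-7,18,3)
river: ρ → (3,18,-7)
river: ρ → (-7,10,11)
river: ρ → (11,12,-6)
river: ρ → (-6,12,11)
river: ρ → (11,10,-7)
closes: descent 0, river 6
min |a| on river = 3

3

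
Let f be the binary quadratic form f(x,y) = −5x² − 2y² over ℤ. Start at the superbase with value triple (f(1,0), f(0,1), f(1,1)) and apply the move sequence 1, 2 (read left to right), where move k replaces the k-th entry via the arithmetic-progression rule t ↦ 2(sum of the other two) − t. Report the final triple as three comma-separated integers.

start (-5,-2,-7) = (f(1,0),f(0,1),f(1,1))
replace slot 1: 2·((-2)+(-7)) − (-5) = -13 → (-13,-2,-7)
replace slot 2: 2·((-13)+(-7)) − (-2) = -38 → (-13,-38,-7)

-13,-38,-7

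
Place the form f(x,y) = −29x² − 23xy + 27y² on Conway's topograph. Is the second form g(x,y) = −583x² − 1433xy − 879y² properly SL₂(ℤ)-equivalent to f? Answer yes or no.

D₁ = 3661, D₂ = 3661
river cycle of f (length 36): (27, 23, -29), (-29, 35, 21), (21, 49, -15), (-15, 41, 33), (33, 25, -23), (-23, 21, 35), (35, 49, -9), (-9, 59, 5), (5, 51, -53), (-53, 55, 3), … (26 more)
river cycle of g (length 36): (-29, 35, 21), (21, 49, -15), (-15, 41, 33), (33, 25, -23), (-23, 21, 35), (35, 49, -9), (-9, 59, 5), (5, 51, -53), (-53, 55, 3), (3, 59, -15), … (26 more)
cycles coincide ⇒ equivalent

yes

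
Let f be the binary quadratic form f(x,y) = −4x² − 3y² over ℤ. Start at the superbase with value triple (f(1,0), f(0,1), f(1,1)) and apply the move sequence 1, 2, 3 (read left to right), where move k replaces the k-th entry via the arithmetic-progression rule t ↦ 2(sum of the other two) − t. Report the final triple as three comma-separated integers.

start (-4,-3,-7) = (f(1,0),f(0,1),f(1,1))
replace slot 1: 2·((-3)+(-7)) − (-4) = -16 → (-16,-3,-7)
replace slot 2: 2·((-16)+(-7)) − (-3) = -43 → (-16,-43,-7)
replace slot 3: 2·((-16)+(-43)) − (-7) = -111 → (-16,-43,-111)

-16,-43,-111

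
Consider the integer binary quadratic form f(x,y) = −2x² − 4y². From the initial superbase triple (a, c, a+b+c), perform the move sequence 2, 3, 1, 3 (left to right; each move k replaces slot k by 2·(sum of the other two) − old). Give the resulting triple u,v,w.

start (-2,-4,-6) = (f(1,0),f(0,1),f(1,1))
replace slot 2: 2·((-2)+(-6)) − (-4) = -12 → (-2,-12,-6)
replace slot 3: 2·((-2)+(-12)) − (-6) = -22 → (-2,-12,-22)
replace slot 1: 2·((-12)+(-22)) − (-2) = -66 → (-66,-12,-22)
replace slot 3: 2·((-66)+(-12)) − (-22) = -134 → (-66,-12,-134)

-66,-12,-134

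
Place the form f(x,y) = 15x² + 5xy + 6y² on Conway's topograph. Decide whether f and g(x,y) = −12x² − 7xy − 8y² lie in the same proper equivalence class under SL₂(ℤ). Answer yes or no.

D₁ = -335, D₂ = -335
f: flip: (15,5,6)→(6,-5,15)
f: reduced (well bottom): (6,-5,15) with a≤c, −a<b≤a
g is negative-definite; reduce −g:
−g: flip: (12,7,8)→(8,-7,12)
−g: reduced (well bottom): (8,-7,12) with a≤c, −a<b≤a
flip sign back: reduced form of g is (-8,7,-12)
reduced forms (6, -5, 15) vs (-8, 7, -12) ⇒ inequivalent

no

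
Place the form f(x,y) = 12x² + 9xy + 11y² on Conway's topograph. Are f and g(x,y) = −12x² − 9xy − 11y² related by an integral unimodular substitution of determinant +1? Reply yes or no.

D₁ = -447, D₂ = -447
f: flip: (12,9,11)→(11,-9,12)
f: reduced (well bottom): (11,-9,12) with a≤c, −a<b≤a
g is negative-definite; reduce −g:
−g: flip: (12,9,11)→(11,-9,12)
−g: reduced (well bottom): (11,-9,12) with a≤c, −a<b≤a
flip sign back: reduced form of g is (-11,9,-12)
reduced forms (11, -9, 12) vs (-11, 9, -12) ⇒ inequivalent

no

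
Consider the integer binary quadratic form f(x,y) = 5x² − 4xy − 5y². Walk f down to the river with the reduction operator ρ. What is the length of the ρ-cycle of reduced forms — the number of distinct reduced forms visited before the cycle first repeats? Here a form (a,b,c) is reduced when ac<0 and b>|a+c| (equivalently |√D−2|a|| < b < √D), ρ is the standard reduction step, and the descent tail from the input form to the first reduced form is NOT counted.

D = 116, ⌊√D⌋ = 10
descent: ρ → (-5,4,5)  [lands on river]
river: ρ → (5,6,-4)
river: ρ → (-4,10,1)
river: ρ → (1,10,-4)
river: ρ → (-4,6,5)
river: ρ → (5,4,-5)
river: ρ → (-5,6,4)
river: ρ → (4,10,-1)
river: ρ → (-1,10,4)
river: ρ → (4,6,-5)
ρ-cycle length = 10 (tail of 1 descent step not counted)

10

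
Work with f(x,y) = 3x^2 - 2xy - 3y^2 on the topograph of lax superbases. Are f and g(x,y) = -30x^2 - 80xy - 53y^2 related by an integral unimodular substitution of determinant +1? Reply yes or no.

D₁ = 40, D₂ = 40
river cycle of f (length 6): (-3, 2, 3), (3, 4, -2), (-2, 4, 3), (3, 2, -3), (-3, 4, 2), (2, 4, -3)
river cycle of g (length 6): (-3, 2, 3), (3, 4, -2), (-2, 4, 3), (3, 2, -3), (-3, 4, 2), (2, 4, -3)
cycles coincide ⇒ equivalent

yes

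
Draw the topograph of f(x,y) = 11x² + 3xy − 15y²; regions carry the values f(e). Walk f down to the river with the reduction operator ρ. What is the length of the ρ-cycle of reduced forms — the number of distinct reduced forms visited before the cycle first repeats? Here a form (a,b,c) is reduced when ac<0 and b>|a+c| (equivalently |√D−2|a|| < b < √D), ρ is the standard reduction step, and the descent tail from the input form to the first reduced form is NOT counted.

D = 669, ⌊√D⌋ = 25
descent: ρ → (-15,-3,11)
descent: ρ → (11,25,-1)  [lands on river]
river: ρ → (-1,25,11)
river: ρ → (11,19,-7)
river: ρ → (-7,23,5)
river: ρ → (5,17,-19)
river: ρ → (-19,21,3)
river: ρ → (3,21,-19)
river: ρ → (-19,17,5)
river: ρ → (5,23,-7)
river: ρ → (-7,19,11)
ρ-cycle length = 10 (tail of 2 descent steps not counted)

10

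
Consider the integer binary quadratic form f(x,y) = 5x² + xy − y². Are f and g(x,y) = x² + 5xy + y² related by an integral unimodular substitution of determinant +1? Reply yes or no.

D₁ = 21, D₂ = 21
river cycle of f (length 2): (-1, 3, 3), (3, 3, -1)
river cycle of g (length 2): (1, 3, -3), (-3, 3, 1)
cycles differ ⇒ inequivalent

no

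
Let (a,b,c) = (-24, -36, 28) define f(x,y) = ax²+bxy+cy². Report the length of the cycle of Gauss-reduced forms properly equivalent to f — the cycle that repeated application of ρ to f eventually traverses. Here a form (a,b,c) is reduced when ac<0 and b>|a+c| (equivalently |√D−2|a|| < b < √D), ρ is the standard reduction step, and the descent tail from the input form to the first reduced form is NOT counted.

D = 3984, ⌊√D⌋ = 63
descent: ρ → (28,36,-24)  [lands on river]
river: ρ → (-24,60,4)
river: ρ → (4,60,-24)
river: ρ → (-24,36,28)
river: ρ → (28,20,-32)
river: ρ → (-32,44,16)
river: ρ → (16,52,-20)
river: ρ → (-20,28,40)
river: ρ → (40,52,-8)
river: ρ → (-8,60,12)
river: ρ → (12,60,-8)
river: ρ → (-8,52,40)
river: ρ → (40,28,-20)
river: ρ → (-20,52,16)
river: ρ → (16,44,-32)
river: ρ → (-32,20,28)
ρ-cycle length = 16 (tail of 1 descent step not counted)

16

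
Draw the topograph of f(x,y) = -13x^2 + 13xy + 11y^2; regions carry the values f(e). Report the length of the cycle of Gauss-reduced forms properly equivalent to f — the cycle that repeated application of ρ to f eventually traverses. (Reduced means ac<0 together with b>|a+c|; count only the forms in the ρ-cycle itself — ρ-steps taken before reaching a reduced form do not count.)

D = 741, ⌊√D⌋ = 27
river: ρ → (11,9,-15)
river: ρ → (-15,21,5)
river: ρ → (5,19,-19)
river: ρ → (-19,19,5)
river: ρ → (5,21,-15)
river: ρ → (-15,9,11)
river: ρ → (11,13,-13)
river: ρ → (-13,13,11)
ρ-cycle length = 8 (tail of 0 descent steps not counted)

8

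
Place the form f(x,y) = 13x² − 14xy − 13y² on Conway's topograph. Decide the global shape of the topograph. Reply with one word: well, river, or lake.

D = b²−4ac = (-14)² − 4·13·(-13) = 872
D > 0 non-square ⇒ indefinite ⇒ periodic river

river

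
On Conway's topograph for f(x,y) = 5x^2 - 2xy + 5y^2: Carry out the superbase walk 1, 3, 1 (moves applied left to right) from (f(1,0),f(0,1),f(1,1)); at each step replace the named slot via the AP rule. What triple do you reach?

start (5,5,8) = (f(1,0),f(0,1),f(1,1))
replace slot 1: 2·(5+8) − 5 = 21 → (21,5,8)
replace slot 3: 2·(21+5) − 8 = 44 → (21,5,44)
replace slot 1: 2·(5+44) − 21 = 77 → (77,5,44)

77,5,44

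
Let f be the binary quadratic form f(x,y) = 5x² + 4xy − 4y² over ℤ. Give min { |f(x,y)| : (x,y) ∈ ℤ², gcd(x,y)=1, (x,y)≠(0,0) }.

river: ρ → (-4,4,5)
river: ρ → (5,6,-3)
river: ρ → (-3,6,5)
river: ρ → (5,4,-4)
closes: descent 0, river 4
min |a| on river = 3

3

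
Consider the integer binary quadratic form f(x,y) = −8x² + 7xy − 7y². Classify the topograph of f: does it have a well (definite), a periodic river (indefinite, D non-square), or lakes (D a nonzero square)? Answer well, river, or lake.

D = b²−4ac = 7² − 4·(-8)·(-7) = -175
D < 0 ⇒ definite ⇒ every region one sign ⇒ single well

well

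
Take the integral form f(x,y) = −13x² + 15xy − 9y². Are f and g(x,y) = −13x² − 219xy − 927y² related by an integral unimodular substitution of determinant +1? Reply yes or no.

D₁ = -243, D₂ = -243
f is negative-definite; reduce −f:
−f: translate: b→11 (≡-15 mod 26), so (13,-15,9)→(13,11,7)
−f: flip: (13,11,7)→(7,-11,13)
−f: translate: b→3 (≡-11 mod 14), so (7,-11,13)→(7,3,9)
−f: reduced (well bottom): (7,3,9) with a≤c, −a<b≤a
flip sign back: reduced form of f is (-7,-3,-9)
g is negative-definite; reduce −g:
−g: translate: b→11 (≡219 mod 26), so (13,219,927)→(13,11,7)
−g: flip: (13,11,7)→(7,-11,13)
−g: translate: b→3 (≡-11 mod 14), so (7,-11,13)→(7,3,9)
−g: reduced (well bottom): (7,3,9) with a≤c, −a<b≤a
flip sign back: reduced form of g is (-7,-3,-9)
reduced forms (-7, -3, -9) vs (-7, -3, -9) ⇒ equivalent

yes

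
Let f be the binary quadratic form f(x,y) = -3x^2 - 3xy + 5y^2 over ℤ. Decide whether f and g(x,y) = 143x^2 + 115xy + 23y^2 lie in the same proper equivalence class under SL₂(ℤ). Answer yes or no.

D₁ = 69, D₂ = 69
river cycle of f (length 4): (5, 3, -3), (-3, 3, 5), (5, 7, -1), (-1, 7, 5)
river cycle of g (length 4): (5, 7, -1), (-1, 7, 5), (5, 3, -3), (-3, 3, 5)
cycles coincide ⇒ equivalent

yes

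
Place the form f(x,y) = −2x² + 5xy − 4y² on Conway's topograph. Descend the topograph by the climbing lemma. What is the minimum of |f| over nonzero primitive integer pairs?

translate: b→-1 (≡-5 mod 4), so (2,-5,4)→(2,-1,1)
flip: (2,-1,1)→(1,1,2)
reduced (well bottom): (1,1,2) with a≤c, −a<b≤a
well minimum |f| = |-1| = 1 (negative-definite)

1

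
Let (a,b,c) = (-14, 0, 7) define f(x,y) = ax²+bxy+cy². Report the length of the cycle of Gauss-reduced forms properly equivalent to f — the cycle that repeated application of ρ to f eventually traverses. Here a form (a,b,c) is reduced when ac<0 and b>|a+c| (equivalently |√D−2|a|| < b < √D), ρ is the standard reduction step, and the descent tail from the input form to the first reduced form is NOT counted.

D = 392, ⌊√D⌋ = 19
descent: ρ → (7,14,-7)  [lands on river]
river: ρ → (-7,14,7)
ρ-cycle length = 2 (tail of 1 descent step not counted)

2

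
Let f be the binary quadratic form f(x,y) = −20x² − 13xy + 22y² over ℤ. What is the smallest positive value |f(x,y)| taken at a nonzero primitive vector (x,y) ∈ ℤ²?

descent: ρ → (22,13,-20)  [lands on river]
river: ρ → (-20,27,15)
river: ρ → (15,33,-14)
river: ρ → (-14,23,25)
river: ρ → (25,27,-12)
river: ρ → (-12,21,31)
river: ρ → (31,41,-2)
river: ρ → (-2,43,10)
river: ρ → (10,37,-14)
river: ρ → (-14,19,28)
river: ρ → (28,37,-5)
river: ρ → (-5,43,4)
river: ρ → (4,37,-35)
river: ρ → (-35,33,6)
river: ρ → (6,39,-17)
river: ρ → (-17,29,16)
river: ρ → (16,35,-11)
river: ρ → (-11,31,22)
closes: descent 1, river 18
min |a| on river = 2

2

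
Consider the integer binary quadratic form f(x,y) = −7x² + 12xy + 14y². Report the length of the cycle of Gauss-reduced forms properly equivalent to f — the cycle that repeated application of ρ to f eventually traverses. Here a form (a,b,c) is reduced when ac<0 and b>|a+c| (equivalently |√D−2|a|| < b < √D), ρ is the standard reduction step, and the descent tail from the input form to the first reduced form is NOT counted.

D = 536, ⌊√D⌋ = 23
river: ρ → (14,16,-5)
river: ρ → (-5,14,17)
river: ρ → (17,20,-2)
river: ρ → (-2,20,17)
river: ρ → (17,14,-5)
river: ρ → (-5,16,14)
river: ρ → (14,12,-7)
river: ρ → (-7,16,10)
river: ρ → (10,4,-13)
river: ρ → (-13,22,1)
river: ρ → (1,22,-13)
river: ρ → (-13,4,10)
river: ρ → (10,16,-7)
river: ρ → (-7,12,14)
ρ-cycle length = 14 (tail of 0 descent steps not counted)

14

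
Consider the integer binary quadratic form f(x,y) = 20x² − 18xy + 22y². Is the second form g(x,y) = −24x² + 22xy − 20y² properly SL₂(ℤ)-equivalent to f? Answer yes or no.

D₁ = -1436, D₂ = -1436
f: reduced (well bottom): (20,-18,22) with a≤c, −a<b≤a
g is negative-definite; reduce −g:
−g: flip: (24,-22,20)→(20,22,24)
−g: translate: b→-18 (≡22 mod 40), so (20,22,24)→(20,-18,22)
−g: reduced (well bottom): (20,-18,22) with a≤c, −a<b≤a
flip sign back: reduced form of g is (-20,18,-22)
reduced forms (20, -18, 22) vs (-20, 18, -22) ⇒ inequivalent

no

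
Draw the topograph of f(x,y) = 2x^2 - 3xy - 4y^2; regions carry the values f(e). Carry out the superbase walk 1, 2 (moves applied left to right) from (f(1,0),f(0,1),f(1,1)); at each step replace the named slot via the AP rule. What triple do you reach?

start (2,-4,-5) = (f(1,0),f(0,1),f(1,1))
replace slot 1: 2·((-4)+(-5)) − 2 = -20 → (-20,-4,-5)
replace slot 2: 2·((-20)+(-5)) − (-4) = -46 → (-20,-46,-5)

-20,-46,-5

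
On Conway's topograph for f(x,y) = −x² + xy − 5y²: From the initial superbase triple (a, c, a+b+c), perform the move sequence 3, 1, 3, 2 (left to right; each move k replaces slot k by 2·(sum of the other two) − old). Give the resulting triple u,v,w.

start (-1,-5,-5) = (f(1,0),f(0,1),f(1,1))
replace slot 3: 2·((-1)+(-5)) − (-5) = -7 → (-1,-5,-7)
replace slot 1: 2·((-5)+(-7)) − (-1) = -23 → (-23,-5,-7)
replace slot 3: 2·((-23)+(-5)) − (-7) = -49 → (-23,-5,-49)
replace slot 2: 2·((-23)+(-49)) − (-5) = -139 → (-23,-139,-49)

-23,-139,-49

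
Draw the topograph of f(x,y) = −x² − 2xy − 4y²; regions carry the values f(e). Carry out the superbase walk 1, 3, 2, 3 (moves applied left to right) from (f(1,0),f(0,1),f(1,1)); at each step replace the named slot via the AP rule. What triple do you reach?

start (-1,-4,-7) = (f(1,0),f(0,1),f(1,1))
replace slot 1: 2·((-4)+(-7)) − (-1) = -21 → (-21,-4,-7)
replace slot 3: 2·((-21)+(-4)) − (-7) = -43 → (-21,-4,-43)
replace slot 2: 2·((-21)+(-43)) − (-4) = -124 → (-21,-124,-43)
replace slot 3: 2·((-21)+(-124)) − (-43) = -247 → (-21,-124,-247)

-21,-124,-247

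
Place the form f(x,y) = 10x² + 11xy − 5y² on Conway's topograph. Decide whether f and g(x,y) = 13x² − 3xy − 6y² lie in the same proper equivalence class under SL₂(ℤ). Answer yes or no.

D₁ = 321, D₂ = 321
river cycle of f (length 6): (-5, 9, 12), (12, 15, -2), (-2, 17, 4), (4, 15, -6), (-6, 9, 10), (10, 11, -5)
river cycle of g (length 6): (-6, 15, 4), (4, 17, -2), (-2, 15, 12), (12, 9, -5), (-5, 11, 10), (10, 9, -6)
cycles differ ⇒ inequivalent

no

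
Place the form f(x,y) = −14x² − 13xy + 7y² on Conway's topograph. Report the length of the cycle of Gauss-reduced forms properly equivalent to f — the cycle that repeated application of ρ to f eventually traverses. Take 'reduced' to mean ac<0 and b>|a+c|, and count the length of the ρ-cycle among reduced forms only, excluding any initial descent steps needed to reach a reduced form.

D = 561, ⌊√D⌋ = 23
descent: ρ → (7,13,-14)  [lands on river]
river: ρ → (-14,15,6)
river: ρ → (6,21,-5)
river: ρ → (-5,19,10)
river: ρ → (10,21,-3)
river: ρ → (-3,21,10)
river: ρ → (10,19,-5)
river: ρ → (-5,21,6)
river: ρ → (6,15,-14)
river: ρ → (-14,13,7)
river: ρ → (7,15,-12)
river: ρ → (-12,9,10)
river: ρ → (10,11,-11)
river: ρ → (-11,11,10)
river: ρ → (10,9,-12)
river: ρ → (-12,15,7)
ρ-cycle length = 16 (tail of 1 descent step not counted)

16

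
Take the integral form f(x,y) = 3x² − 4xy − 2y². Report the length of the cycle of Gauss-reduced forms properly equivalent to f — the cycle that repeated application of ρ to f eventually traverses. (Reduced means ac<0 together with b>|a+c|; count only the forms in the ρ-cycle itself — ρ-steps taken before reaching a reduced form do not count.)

D = 40, ⌊√D⌋ = 6
descent: ρ → (-2,4,3)  [lands on river]
river: ρ → (3,2,-3)
river: ρ → (-3,4,2)
river: ρ → (2,4,-3)
river: ρ → (-3,2,3)
river: ρ → (3,4,-2)
ρ-cycle length = 6 (tail of 1 descent step not counted)

6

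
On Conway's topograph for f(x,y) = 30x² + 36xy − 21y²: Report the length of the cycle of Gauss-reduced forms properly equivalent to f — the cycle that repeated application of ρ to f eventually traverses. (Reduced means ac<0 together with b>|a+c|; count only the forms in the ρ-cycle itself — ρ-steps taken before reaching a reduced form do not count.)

D = 3816, ⌊√D⌋ = 61
river: ρ → (-21,48,18)
river: ρ → (18,60,-3)
river: ρ → (-3,60,18)
river: ρ → (18,48,-21)
river: ρ → (-21,36,30)
river: ρ → (30,24,-27)
river: ρ → (-27,30,27)
river: ρ → (27,24,-30)
river: ρ → (-30,36,21)
river: ρ → (21,48,-18)
river: ρ → (-18,60,3)
river: ρ → (3,60,-18)
river: ρ → (-18,48,21)
river: ρ → (21,36,-30)
river: ρ → (-30,24,27)
river: ρ → (27,30,-27)
river: ρ → (-27,24,30)
river: ρ → (30,36,-21)
ρ-cycle length = 18 (tail of 0 descent steps not counted)

18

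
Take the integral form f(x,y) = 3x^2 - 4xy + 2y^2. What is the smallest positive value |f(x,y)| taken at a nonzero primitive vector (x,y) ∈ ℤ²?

translate: b→2 (≡-4 mod 6), so (3,-4,2)→(3,2,1)
flip: (3,2,1)→(1,-2,3)
translate: b→0 (≡-2 mod 2), so (1,-2,3)→(1,0,2)
reduced (well bottom): (1,0,2) with a≤c, −a<b≤a
well minimum = a = 1

1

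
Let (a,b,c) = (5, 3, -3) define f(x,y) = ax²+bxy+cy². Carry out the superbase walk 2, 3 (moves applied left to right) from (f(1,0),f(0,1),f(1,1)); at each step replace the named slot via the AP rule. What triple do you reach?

start (5,-3,5) = (f(1,0),f(0,1),f(1,1))
replace slot 2: 2·(5+5) − (-3) = 23 → (5,23,5)
replace slot 3: 2·(5+23) − 5 = 51 → (5,23,51)

5,23,51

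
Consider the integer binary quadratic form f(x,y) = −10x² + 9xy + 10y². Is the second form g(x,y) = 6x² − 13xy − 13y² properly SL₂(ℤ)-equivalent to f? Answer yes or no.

D₁ = 481, D₂ = 481
river cycle of f (length 30): (10, 11, -9), (-9, 7, 12), (12, 17, -4), (-4, 15, 16), (16, 17, -3), (-3, 19, 10), (10, 21, -1), (-1, 21, 10), (10, 19, -3), (-3, 17, 16), … (20 more)
river cycle of g (length 26): (-13, 13, 6), (6, 11, -15), (-15, 19, 2), (2, 21, -5), (-5, 19, 6), (6, 17, -8), (-8, 15, 8), (8, 17, -6), (-6, 19, 5), (5, 21, -2), … (16 more)
cycles differ ⇒ inequivalent

no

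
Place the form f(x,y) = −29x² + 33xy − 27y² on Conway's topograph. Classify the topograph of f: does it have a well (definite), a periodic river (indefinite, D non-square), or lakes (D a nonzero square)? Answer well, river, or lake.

D = b²−4ac = 33² − 4·(-29)·(-27) = -2043
D < 0 ⇒ definite ⇒ every region one sign ⇒ single well

well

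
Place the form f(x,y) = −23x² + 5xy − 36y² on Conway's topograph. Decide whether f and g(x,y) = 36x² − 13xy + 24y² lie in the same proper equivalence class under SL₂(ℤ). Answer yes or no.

D₁ = -3287, D₂ = -3287
f is negative-definite; reduce −f:
−f: reduced (well bottom): (23,-5,36) with a≤c, −a<b≤a
flip sign back: reduced form of f is (-23,5,-36)
g: flip: (36,-13,24)→(24,13,36)
g: reduced (well bottom): (24,13,36) with a≤c, −a<b≤a
reduced forms (-23, 5, -36) vs (24, 13, 36) ⇒ inequivalent

no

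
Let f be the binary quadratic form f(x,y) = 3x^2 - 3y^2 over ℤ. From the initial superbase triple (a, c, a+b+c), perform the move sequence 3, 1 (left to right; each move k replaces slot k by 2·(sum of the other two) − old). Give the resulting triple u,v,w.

start (3,-3,0) = (f(1,0),f(0,1),f(1,1))
replace slot 3: 2·(3+(-3)) − 0 = 0 → (3,-3,0)
replace slot 1: 2·((-3)+0) − 3 = -9 → (-9,-3,0)

-9,-3,0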